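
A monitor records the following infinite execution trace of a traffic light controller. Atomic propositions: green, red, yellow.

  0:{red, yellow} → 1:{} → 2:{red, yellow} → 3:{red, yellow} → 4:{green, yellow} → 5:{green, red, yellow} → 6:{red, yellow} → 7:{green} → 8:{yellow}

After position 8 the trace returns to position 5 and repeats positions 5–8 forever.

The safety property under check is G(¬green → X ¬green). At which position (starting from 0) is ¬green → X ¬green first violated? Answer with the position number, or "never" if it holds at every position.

3

Check ¬green → X ¬green at each position in order: 0 ✓, 1 ✓, 2 ✓.
At position 3 the labels are {red, yellow} and the next position 4 has {green, yellow}, so ¬green → X ¬green is false there. This is the first violation.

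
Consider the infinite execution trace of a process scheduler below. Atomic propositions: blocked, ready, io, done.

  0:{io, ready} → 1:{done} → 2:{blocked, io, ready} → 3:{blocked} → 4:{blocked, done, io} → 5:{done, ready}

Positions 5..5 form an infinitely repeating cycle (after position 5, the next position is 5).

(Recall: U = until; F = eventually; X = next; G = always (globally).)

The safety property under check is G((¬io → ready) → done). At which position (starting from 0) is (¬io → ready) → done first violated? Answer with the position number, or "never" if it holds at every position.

0

At position 0 the labels are {io, ready}, so (¬io → ready) → done is false there. This is the first violation.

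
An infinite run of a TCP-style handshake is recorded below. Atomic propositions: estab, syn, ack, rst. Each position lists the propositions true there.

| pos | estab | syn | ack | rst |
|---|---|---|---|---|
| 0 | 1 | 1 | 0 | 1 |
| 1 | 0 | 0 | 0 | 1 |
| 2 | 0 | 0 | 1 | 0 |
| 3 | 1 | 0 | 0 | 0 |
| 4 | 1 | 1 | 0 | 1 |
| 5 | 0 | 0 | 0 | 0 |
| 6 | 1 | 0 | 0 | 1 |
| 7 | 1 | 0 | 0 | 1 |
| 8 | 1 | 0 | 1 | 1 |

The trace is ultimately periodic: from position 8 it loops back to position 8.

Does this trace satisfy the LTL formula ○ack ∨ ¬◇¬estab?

Does not hold

The position after 0 is 1; ack is false there.
At position 0: ○ack is false; ¬◇¬estab is false; so ○ack ∨ ¬◇¬estab is false.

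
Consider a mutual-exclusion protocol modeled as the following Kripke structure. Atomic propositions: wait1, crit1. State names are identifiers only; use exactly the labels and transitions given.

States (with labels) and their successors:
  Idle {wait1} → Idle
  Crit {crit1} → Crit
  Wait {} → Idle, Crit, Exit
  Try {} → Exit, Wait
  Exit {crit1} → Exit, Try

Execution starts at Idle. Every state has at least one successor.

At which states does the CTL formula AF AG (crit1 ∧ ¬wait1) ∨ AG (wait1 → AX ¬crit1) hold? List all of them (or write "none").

{Idle, Crit, Wait, Try, Exit}

States satisfying AG (crit1 ∧ ¬wait1): {Crit}.
States satisfying AF AG (crit1 ∧ ¬wait1): {Crit}.
States satisfying wait1 → AX ¬crit1: {Idle, Crit, Wait, Try, Exit}.
States satisfying AG (wait1 → AX ¬crit1): {Idle, Crit, Wait, Try, Exit}.
States satisfying AF AG (crit1 ∧ ¬wait1) ∨ AG (wait1 → AX ¬crit1): {Idle, Crit, Wait, Try, Exit}.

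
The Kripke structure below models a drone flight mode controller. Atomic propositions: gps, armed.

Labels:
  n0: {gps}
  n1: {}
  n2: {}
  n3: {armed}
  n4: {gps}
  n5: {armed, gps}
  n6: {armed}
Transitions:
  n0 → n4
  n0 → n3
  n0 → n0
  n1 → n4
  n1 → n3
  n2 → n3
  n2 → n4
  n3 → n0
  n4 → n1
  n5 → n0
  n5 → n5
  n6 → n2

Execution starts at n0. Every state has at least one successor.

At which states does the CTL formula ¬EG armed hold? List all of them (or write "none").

{n0, n1, n2, n3, n4, n6}

States satisfying armed: {n3, n5, n6}.
States satisfying EG armed: {n5}.
States satisfying ¬EG armed: {n0, n1, n2, n3, n4, n6}.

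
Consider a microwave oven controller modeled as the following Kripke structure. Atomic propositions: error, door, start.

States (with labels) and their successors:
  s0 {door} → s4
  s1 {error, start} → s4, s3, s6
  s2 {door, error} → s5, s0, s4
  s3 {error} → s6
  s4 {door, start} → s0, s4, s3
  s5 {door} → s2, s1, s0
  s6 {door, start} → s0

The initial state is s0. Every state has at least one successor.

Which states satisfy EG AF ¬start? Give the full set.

States satisfying AF ¬start: {s0, s2, s3, s5, s6}.
States satisfying EG AF ¬start: {s2, s5}.

{s2, s5}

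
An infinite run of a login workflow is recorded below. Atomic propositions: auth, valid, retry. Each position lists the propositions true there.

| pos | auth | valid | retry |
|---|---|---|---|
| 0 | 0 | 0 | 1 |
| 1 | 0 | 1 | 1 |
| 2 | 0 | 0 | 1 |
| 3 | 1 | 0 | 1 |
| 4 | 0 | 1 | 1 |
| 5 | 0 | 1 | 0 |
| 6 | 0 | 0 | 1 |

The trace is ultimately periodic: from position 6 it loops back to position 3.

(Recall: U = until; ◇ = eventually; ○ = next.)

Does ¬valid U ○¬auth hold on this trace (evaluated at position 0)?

Walking from position 0: ○¬auth first holds at position 0, and ¬valid holds at every earlier position along the way, so ¬valid U ○¬auth holds.

Satisfied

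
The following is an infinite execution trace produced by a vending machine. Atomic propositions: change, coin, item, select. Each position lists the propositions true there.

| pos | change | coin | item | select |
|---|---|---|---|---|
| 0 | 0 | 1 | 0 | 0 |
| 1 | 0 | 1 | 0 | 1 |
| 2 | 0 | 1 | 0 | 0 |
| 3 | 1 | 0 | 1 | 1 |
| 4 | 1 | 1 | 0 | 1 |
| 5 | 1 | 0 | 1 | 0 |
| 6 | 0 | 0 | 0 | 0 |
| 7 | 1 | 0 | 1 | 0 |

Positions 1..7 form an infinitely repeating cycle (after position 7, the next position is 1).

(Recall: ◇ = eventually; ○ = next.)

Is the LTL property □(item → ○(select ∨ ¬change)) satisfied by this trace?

item → ○(select ∨ ¬change) holds at every position 0..7, and those are all positions ever visited, so □(item → ○(select ∨ ¬change)) holds.
Positions where item holds: 3, 5, 7.
Check ○(select ∨ ¬change) at each: 3→ok, 5→ok, 7→ok.

Yes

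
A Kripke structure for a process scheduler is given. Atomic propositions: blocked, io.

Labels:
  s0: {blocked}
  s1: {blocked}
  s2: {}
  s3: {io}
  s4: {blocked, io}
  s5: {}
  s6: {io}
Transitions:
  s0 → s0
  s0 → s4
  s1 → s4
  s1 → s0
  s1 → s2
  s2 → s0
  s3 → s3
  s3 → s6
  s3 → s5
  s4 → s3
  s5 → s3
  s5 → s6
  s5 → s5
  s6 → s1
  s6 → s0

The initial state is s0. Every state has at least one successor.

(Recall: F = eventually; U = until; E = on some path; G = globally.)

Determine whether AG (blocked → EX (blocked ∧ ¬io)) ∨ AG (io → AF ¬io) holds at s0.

Does not hold

States satisfying blocked → EX (blocked ∧ ¬io): {s0, s1, s2, s3, s5, s6}.
States satisfying AG (blocked → EX (blocked ∧ ¬io)): ∅.
States satisfying io → AF ¬io: {s0, s1, s2, s5, s6}.
States satisfying AG (io → AF ¬io): ∅.
States satisfying AG (blocked → EX (blocked ∧ ¬io)) ∨ AG (io → AF ¬io): ∅.
s0 ∉ Sat(AG (blocked → EX (blocked ∧ ¬io)) ∨ AG (io → AF ¬io)).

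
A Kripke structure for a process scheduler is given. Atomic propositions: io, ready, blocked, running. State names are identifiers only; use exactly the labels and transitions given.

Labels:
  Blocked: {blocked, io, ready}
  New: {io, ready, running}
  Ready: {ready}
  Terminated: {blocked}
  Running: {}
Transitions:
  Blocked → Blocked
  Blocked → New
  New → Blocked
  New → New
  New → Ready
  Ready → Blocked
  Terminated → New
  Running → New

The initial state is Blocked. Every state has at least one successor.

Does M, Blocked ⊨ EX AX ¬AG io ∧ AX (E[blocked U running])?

Satisfied

States satisfying AX ¬AG io: {Blocked, New, Ready, Terminated, Running}.
States satisfying EX AX ¬AG io: {Blocked, New, Ready, Terminated, Running}.
States satisfying E[blocked U running]: {Blocked, New, Terminated}.
States satisfying AX (E[blocked U running]): {Blocked, Ready, Terminated, Running}.
States satisfying EX AX ¬AG io ∧ AX (E[blocked U running]): {Blocked, Ready, Terminated, Running}.
Blocked ∈ Sat(EX AX ¬AG io ∧ AX (E[blocked U running])).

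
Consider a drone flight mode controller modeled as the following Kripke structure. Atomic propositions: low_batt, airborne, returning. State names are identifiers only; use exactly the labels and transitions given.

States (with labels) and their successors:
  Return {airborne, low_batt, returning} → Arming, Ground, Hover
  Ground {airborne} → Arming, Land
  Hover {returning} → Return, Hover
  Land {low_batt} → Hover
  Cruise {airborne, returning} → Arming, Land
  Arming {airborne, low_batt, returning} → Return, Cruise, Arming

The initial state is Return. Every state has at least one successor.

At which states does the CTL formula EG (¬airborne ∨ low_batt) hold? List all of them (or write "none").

{Return, Hover, Land, Arming}

States satisfying ¬airborne ∨ low_batt: {Return, Hover, Land, Arming}.
States satisfying EG (¬airborne ∨ low_batt): {Return, Hover, Land, Arming}.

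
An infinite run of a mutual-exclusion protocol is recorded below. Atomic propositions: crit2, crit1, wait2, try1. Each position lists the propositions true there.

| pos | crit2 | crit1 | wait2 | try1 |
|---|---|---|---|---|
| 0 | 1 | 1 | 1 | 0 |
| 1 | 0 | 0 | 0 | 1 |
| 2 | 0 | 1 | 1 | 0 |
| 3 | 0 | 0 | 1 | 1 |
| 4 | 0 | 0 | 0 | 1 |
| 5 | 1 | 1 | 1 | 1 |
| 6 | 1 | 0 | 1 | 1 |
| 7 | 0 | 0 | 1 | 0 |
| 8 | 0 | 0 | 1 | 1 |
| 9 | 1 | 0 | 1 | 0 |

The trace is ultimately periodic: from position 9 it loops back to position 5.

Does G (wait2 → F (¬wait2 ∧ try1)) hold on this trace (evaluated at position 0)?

wait2 → F (¬wait2 ∧ try1) must hold at every position from 0 onward. It fails at position 5, so G (wait2 → F (¬wait2 ∧ try1)) is false.
Positions where wait2 holds: 0, 2, 3, 5, 6, 7, 8, 9.
Check F (¬wait2 ∧ try1) at each: 0→ok, 2→ok, 3→ok, 5→fails, 6→fails, 7→fails, 8→fails, 9→fails.

Violated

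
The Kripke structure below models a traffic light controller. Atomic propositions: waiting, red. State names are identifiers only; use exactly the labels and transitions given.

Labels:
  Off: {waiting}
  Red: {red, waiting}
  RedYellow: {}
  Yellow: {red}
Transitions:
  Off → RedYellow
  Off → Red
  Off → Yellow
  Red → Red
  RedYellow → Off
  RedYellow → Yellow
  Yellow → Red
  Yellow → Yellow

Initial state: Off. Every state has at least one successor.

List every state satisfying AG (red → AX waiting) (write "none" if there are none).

States satisfying red → AX waiting: {Off, Red, RedYellow}.
States satisfying AG (red → AX waiting): {Red}.

{Red}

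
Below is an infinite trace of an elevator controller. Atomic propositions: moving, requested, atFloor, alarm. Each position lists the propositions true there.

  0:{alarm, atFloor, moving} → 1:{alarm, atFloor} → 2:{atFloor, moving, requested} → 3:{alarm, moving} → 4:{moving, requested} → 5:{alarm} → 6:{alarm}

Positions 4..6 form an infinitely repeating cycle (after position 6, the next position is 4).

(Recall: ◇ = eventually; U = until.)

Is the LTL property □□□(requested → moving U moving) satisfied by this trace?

□□(requested → moving U moving) holds at every position 0..6, and those are all positions ever visited, so □□□(requested → moving U moving) holds.

Satisfied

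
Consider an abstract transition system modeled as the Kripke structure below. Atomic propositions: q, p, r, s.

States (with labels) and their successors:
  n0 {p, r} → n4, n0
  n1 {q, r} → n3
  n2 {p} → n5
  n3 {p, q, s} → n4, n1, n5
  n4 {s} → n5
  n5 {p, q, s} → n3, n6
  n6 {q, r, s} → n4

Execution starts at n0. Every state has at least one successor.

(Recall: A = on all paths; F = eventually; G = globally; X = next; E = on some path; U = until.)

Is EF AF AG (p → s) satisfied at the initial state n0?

Satisfied

States satisfying AF AG (p → s): {n1, n2, n3, n4, n5, n6}.
States satisfying EF AF AG (p → s): {n0, n1, n2, n3, n4, n5, n6}.
Some path from n0 reaches a state where AF AG (p → s) holds.
n0 ∈ Sat(EF AF AG (p → s)).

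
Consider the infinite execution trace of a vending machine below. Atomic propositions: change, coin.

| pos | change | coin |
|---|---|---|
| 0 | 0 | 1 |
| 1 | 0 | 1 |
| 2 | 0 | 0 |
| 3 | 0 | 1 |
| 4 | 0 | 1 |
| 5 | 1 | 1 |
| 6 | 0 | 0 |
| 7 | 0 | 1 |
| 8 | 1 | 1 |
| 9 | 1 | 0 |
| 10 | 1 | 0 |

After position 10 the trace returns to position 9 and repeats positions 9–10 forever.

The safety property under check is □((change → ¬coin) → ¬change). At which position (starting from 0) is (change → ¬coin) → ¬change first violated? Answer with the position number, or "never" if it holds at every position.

9

Check (change → ¬coin) → ¬change at each position in order: 0 ✓, 1 ✓, 2 ✓, 3 ✓, 4 ✓, 5 ✓, 6 ✓, 7 ✓, 8 ✓.
At position 9 the labels are {change}, so (change → ¬coin) → ¬change is false there. This is the first violation.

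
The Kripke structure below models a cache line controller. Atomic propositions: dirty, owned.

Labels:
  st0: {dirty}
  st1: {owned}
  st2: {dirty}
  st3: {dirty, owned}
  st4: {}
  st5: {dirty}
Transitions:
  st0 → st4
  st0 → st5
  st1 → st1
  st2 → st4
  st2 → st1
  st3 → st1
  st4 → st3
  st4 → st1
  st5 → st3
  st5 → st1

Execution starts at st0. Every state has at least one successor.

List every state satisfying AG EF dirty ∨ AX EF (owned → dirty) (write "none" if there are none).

{st0}

States satisfying EF dirty: {st0, st2, st3, st4, st5}.
States satisfying AG EF dirty: ∅.
States satisfying EF (owned → dirty): {st0, st2, st3, st4, st5}.
States satisfying AX EF (owned → dirty): {st0}.
States satisfying AG EF dirty ∨ AX EF (owned → dirty): {st0}.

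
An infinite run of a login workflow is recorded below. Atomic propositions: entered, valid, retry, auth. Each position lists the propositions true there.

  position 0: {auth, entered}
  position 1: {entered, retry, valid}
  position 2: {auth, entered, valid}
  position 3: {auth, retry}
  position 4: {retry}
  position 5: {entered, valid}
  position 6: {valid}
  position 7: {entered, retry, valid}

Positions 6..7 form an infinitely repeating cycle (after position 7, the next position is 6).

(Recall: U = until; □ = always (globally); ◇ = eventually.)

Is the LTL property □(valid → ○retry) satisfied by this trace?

Violated

valid → ○retry must hold at every position from 0 onward. It fails at position 1, so □(valid → ○retry) is false.
Positions where valid holds: 1, 2, 5, 6, 7.
Check ○retry at each: 1→fails, 2→ok, 5→fails, 6→ok, 7→fails.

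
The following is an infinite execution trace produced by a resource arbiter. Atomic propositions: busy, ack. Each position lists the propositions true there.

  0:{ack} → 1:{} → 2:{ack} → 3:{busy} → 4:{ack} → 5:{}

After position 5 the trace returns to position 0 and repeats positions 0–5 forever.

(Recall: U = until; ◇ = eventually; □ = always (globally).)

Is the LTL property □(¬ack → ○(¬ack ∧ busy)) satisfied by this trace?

¬ack → ○(¬ack ∧ busy) must hold at every position from 0 onward. It fails at position 1, so □(¬ack → ○(¬ack ∧ busy)) is false.
Positions where ¬ack holds: 1, 3, 5.
Check ○(¬ack ∧ busy) at each: 1→fails, 3→fails, 5→fails.

Violated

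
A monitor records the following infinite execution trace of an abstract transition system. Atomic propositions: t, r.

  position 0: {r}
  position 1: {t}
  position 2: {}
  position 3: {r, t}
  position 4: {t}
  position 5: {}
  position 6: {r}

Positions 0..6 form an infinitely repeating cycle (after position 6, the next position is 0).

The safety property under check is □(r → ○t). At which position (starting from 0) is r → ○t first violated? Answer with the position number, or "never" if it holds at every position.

Check r → ○t at each position in order: 0 ✓, 1 ✓, 2 ✓, 3 ✓, 4 ✓, 5 ✓.
At position 6 the labels are {r} and the next position 0 has {r}, so r → ○t is false there. This is the first violation.

6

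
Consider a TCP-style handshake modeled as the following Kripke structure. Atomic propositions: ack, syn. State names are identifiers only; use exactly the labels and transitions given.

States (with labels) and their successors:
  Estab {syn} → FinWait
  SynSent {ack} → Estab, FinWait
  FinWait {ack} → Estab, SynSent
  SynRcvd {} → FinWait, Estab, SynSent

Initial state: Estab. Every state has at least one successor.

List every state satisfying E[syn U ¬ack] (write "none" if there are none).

{Estab, SynRcvd}

States satisfying syn: {Estab}.
States satisfying ¬ack: {Estab, SynRcvd}.
States satisfying E[syn U ¬ack]: {Estab, SynRcvd}.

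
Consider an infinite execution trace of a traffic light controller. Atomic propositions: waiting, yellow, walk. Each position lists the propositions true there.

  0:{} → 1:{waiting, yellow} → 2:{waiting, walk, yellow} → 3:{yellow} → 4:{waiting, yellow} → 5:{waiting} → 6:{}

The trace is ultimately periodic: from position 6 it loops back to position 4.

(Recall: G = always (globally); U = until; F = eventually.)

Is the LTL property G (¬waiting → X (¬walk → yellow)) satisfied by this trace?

¬waiting → X (¬walk → yellow) holds at every position 0..6, and those are all positions ever visited, so G (¬waiting → X (¬walk → yellow)) holds.
Positions where ¬waiting holds: 0, 3, 6.
Check X (¬walk → yellow) at each: 0→ok, 3→ok, 6→ok.

Holds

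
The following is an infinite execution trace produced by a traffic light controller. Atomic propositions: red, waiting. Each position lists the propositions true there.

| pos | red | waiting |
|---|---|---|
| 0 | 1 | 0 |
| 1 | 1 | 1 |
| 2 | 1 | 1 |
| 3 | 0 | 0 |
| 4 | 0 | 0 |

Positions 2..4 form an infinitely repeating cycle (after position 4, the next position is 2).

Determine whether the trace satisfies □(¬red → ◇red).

Yes

¬red → ◇red holds at every position 0..4, and those are all positions ever visited, so □(¬red → ◇red) holds.
Positions where ¬red holds: 3, 4.
Check ◇red at each: 3→ok, 4→ok.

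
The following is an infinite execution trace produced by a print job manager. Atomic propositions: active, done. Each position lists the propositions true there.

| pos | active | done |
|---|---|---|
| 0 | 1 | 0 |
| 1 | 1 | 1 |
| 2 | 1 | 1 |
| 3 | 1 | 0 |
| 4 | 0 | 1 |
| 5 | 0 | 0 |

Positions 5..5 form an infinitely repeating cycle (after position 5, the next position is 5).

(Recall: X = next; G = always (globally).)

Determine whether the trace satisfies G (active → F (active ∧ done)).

active → F (active ∧ done) must hold at every position from 0 onward. It fails at position 3, so G (active → F (active ∧ done)) is false.
Positions where active holds: 0, 1, 2, 3.
Check F (active ∧ done) at each: 0→ok, 1→ok, 2→ok, 3→fails.

No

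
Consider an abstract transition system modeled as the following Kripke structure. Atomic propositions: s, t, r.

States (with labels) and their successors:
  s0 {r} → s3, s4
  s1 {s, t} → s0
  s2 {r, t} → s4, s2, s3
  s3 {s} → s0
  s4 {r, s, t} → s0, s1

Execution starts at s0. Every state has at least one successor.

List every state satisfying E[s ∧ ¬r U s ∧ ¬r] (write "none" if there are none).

States satisfying s ∧ ¬r: {s1, s3}.
States satisfying E[s ∧ ¬r U s ∧ ¬r]: {s1, s3}.

{s1, s3}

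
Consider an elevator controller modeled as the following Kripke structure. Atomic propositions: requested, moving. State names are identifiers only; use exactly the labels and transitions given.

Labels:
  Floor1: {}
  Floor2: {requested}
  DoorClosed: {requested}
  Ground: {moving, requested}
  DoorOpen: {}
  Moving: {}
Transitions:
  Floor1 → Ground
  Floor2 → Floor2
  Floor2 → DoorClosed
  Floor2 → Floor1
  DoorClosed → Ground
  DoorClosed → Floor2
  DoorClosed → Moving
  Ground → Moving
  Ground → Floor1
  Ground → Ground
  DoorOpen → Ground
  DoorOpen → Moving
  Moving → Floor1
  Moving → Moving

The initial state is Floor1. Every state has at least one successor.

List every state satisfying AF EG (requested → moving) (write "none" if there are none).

States satisfying EG (requested → moving): {Floor1, Ground, DoorOpen, Moving}.
States satisfying AF EG (requested → moving): {Floor1, Ground, DoorOpen, Moving}.

{Floor1, Ground, DoorOpen, Moving}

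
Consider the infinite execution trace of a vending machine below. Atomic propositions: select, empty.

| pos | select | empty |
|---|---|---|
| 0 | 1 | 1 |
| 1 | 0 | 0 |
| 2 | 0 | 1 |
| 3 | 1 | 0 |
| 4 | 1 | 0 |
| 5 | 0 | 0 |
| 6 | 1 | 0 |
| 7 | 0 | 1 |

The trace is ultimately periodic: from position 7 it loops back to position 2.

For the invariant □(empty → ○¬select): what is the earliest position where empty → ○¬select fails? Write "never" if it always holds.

Check empty → ○¬select at each position in order: 0 ✓, 1 ✓.
At position 2 the labels are {empty} and the next position 3 has {select}, so empty → ○¬select is false there. This is the first violation.

2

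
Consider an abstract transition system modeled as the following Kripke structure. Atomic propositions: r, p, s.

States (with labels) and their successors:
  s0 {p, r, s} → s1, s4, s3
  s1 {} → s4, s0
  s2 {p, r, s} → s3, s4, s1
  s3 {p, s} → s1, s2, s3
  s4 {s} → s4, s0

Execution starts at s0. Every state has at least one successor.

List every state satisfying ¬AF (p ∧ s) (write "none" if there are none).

States satisfying p ∧ s: {s0, s2, s3}.
States satisfying AF (p ∧ s): {s0, s2, s3}.
States satisfying ¬AF (p ∧ s): {s1, s4}.

{s1, s4}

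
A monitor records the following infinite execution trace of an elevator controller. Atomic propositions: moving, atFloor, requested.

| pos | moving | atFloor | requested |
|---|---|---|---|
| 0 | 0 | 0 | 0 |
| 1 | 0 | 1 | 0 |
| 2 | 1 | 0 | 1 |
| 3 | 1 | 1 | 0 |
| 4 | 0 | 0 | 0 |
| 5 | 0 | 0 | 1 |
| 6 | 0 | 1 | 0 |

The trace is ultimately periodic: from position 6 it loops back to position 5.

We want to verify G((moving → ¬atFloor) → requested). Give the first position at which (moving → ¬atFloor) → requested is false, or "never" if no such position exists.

0

At position 0 the labels are {}, so (moving → ¬atFloor) → requested is false there. This is the first violation.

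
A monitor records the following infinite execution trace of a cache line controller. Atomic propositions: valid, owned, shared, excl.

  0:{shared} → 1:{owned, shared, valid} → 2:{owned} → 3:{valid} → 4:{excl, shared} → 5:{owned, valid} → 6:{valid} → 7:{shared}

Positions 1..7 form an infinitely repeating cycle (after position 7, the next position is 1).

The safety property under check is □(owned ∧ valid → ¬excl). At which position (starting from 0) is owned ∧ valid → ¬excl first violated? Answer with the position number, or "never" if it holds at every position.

never

owned ∧ valid → ¬excl holds at every position 0..7, and those are all the positions the trace ever visits, so the invariant □(owned ∧ valid → ¬excl) is never violated.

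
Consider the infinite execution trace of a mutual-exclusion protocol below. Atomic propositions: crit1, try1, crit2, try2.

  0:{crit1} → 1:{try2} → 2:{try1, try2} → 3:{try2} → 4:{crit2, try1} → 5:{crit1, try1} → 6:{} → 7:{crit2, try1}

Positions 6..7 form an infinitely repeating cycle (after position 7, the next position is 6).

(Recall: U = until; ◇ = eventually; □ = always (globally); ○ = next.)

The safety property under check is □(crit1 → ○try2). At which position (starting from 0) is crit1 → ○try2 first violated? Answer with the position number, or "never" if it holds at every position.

Check crit1 → ○try2 at each position in order: 0 ✓, 1 ✓, 2 ✓, 3 ✓, 4 ✓.
At position 5 the labels are {crit1, try1} and the next position 6 has {}, so crit1 → ○try2 is false there. This is the first violation.

5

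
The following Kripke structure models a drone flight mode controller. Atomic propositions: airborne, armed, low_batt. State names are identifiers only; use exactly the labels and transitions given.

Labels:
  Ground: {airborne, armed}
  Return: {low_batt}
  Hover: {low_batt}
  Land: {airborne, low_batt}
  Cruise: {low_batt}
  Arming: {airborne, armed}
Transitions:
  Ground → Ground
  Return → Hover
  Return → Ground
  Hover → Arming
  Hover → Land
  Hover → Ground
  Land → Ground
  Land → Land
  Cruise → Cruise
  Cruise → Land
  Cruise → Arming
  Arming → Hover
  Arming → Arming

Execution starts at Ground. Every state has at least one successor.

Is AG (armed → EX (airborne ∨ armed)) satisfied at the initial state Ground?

Satisfied

States satisfying armed → EX (airborne ∨ armed): {Ground, Return, Hover, Land, Cruise, Arming}.
States satisfying AG (armed → EX (airborne ∨ armed)): {Ground, Return, Hover, Land, Cruise, Arming}.
Every state reachable from Ground satisfies armed → EX (airborne ∨ armed).
Ground ∈ Sat(AG (armed → EX (airborne ∨ armed))).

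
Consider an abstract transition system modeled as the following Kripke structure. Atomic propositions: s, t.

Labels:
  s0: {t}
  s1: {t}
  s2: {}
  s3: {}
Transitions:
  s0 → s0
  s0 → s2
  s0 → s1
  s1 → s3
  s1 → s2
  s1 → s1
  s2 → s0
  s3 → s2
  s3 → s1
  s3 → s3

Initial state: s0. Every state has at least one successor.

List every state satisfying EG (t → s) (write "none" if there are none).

{s3}

States satisfying t → s: {s2, s3}.
States satisfying EG (t → s): {s3}.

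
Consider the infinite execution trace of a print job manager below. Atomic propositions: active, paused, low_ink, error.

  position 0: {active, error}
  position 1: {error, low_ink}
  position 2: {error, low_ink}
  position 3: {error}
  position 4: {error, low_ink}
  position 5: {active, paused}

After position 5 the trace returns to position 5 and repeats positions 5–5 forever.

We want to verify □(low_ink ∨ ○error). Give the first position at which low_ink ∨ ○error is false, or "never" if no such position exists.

5

Check low_ink ∨ ○error at each position in order: 0 ✓, 1 ✓, 2 ✓, 3 ✓, 4 ✓.
At position 5 the labels are {active, paused} and the next position 5 has {active, paused}, so low_ink ∨ ○error is false there. This is the first violation.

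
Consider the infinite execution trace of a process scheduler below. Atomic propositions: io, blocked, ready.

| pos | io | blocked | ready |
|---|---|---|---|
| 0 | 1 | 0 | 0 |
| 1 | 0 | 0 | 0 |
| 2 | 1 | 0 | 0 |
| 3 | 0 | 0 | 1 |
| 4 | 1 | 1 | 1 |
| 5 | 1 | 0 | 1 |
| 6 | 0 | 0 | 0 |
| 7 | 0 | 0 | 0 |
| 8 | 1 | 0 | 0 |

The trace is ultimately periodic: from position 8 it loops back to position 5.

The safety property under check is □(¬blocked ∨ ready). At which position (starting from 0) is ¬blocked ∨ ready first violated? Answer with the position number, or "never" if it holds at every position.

¬blocked ∨ ready holds at every position 0..8, and those are all the positions the trace ever visits, so the invariant □(¬blocked ∨ ready) is never violated.

never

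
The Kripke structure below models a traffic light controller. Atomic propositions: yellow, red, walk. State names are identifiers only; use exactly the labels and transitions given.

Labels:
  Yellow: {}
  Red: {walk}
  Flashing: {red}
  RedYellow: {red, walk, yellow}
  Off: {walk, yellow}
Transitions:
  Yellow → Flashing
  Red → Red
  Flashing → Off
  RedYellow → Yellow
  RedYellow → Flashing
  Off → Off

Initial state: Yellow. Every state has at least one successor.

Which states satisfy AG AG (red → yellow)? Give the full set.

{Red, Off}

States satisfying AG (red → yellow): {Red, Off}.
States satisfying AG AG (red → yellow): {Red, Off}.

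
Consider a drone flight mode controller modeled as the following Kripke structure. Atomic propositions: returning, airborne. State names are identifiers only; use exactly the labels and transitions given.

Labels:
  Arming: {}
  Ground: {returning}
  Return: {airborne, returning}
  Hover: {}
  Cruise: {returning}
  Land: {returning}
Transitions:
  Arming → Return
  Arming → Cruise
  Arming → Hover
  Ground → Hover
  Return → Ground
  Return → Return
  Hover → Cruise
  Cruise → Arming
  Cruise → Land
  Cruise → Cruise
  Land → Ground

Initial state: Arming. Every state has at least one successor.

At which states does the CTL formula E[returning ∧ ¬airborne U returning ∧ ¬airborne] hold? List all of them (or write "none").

States satisfying returning ∧ ¬airborne: {Ground, Cruise, Land}.
States satisfying E[returning ∧ ¬airborne U returning ∧ ¬airborne]: {Ground, Cruise, Land}.

{Ground, Cruise, Land}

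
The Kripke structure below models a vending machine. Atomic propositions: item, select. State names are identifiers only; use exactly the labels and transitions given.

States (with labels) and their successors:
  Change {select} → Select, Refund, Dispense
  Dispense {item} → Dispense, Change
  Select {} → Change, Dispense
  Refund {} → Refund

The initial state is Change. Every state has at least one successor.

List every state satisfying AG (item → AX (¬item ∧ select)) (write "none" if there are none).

{Refund}

States satisfying item → AX (¬item ∧ select): {Change, Select, Refund}.
States satisfying AG (item → AX (¬item ∧ select)): {Refund}.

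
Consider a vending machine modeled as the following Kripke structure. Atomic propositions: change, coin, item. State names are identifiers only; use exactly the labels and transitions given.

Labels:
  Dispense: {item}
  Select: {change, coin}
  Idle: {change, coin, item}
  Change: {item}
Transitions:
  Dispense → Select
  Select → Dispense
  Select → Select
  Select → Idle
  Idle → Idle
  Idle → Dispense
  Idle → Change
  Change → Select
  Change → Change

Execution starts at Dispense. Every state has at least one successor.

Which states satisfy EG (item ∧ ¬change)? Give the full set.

{Change}

States satisfying item ∧ ¬change: {Dispense, Change}.
States satisfying EG (item ∧ ¬change): {Change}.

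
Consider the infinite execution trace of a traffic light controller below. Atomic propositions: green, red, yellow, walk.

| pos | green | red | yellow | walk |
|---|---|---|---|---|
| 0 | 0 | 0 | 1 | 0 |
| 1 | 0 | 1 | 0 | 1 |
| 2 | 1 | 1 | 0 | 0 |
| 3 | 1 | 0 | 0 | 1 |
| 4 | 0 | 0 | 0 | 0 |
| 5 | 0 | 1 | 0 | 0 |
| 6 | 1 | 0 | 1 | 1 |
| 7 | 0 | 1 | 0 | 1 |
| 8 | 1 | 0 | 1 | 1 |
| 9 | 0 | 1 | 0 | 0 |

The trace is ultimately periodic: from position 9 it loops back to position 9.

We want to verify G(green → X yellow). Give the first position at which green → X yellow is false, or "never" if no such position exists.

Check green → X yellow at each position in order: 0 ✓, 1 ✓.
At position 2 the labels are {green, red} and the next position 3 has {green, walk}, so green → X yellow is false there. This is the first violation.

2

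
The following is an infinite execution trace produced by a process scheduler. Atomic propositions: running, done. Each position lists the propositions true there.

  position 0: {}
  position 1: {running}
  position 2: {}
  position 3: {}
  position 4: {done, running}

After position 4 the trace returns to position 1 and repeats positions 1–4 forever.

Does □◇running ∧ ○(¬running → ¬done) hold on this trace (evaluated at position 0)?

◇running holds at every position 0..4, and those are all positions ever visited, so □◇running holds.
The position after 0 is 1; ¬running → ¬done is true there.
At position 0: □◇running is true; ○(¬running → ¬done) is true; so □◇running ∧ ○(¬running → ¬done) is true.

Yes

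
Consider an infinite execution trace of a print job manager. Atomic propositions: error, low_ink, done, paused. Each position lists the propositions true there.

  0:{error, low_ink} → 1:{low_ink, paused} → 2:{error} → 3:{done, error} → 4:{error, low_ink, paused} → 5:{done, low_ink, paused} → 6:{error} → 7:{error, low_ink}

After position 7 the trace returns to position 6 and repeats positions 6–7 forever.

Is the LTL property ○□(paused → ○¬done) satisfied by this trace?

The position after 0 is 1; □(paused → ○¬done) is false there.

No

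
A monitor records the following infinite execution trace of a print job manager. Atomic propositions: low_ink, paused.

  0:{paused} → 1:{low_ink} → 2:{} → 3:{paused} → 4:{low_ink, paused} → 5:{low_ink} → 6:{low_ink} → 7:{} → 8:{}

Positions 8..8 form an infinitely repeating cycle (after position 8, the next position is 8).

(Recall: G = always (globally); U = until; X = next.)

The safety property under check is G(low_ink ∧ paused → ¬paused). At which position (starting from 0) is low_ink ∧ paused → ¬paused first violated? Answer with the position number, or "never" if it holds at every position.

Check low_ink ∧ paused → ¬paused at each position in order: 0 ✓, 1 ✓, 2 ✓, 3 ✓.
At position 4 the labels are {low_ink, paused}, so low_ink ∧ paused → ¬paused is false there. This is the first violation.

4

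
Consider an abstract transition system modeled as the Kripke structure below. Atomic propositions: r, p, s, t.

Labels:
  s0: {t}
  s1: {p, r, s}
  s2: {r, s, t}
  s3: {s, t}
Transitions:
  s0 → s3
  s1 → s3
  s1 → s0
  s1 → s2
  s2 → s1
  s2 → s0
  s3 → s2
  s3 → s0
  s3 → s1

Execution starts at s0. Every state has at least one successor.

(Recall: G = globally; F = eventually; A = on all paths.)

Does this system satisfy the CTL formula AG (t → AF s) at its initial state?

States satisfying t → AF s: {s0, s1, s2, s3}.
States satisfying AG (t → AF s): {s0, s1, s2, s3}.
Every state reachable from s0 satisfies t → AF s.
s0 ∈ Sat(AG (t → AF s)).

Satisfied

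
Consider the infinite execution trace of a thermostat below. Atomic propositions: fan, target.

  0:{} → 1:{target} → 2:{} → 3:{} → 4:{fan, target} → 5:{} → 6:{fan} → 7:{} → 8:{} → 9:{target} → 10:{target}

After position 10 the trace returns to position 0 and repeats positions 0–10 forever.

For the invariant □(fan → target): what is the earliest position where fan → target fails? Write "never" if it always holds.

Check fan → target at each position in order: 0 ✓, 1 ✓, 2 ✓, 3 ✓, 4 ✓, 5 ✓.
At position 6 the labels are {fan}, so fan → target is false there. This is the first violation.

6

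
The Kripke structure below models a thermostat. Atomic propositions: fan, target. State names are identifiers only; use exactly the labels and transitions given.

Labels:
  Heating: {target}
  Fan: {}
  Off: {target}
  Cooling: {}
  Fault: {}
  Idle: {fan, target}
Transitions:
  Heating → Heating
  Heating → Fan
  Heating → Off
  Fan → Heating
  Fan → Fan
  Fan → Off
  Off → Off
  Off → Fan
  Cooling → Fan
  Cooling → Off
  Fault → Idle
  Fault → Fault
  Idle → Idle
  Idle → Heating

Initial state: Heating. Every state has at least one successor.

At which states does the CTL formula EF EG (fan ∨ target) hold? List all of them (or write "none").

{Heating, Fan, Off, Cooling, Fault, Idle}

States satisfying EG (fan ∨ target): {Heating, Off, Idle}.
States satisfying EF EG (fan ∨ target): {Heating, Fan, Off, Cooling, Fault, Idle}.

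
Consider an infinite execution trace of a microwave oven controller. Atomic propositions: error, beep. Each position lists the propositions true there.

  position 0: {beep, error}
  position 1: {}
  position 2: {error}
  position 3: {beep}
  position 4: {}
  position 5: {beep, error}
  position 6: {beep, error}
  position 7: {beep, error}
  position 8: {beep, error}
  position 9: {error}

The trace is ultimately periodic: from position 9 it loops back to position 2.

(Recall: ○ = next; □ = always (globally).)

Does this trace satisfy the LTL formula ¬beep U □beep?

No

Walking from position 0: at position 0, □beep has not yet held and ¬beep fails, so ¬beep U □beep is false.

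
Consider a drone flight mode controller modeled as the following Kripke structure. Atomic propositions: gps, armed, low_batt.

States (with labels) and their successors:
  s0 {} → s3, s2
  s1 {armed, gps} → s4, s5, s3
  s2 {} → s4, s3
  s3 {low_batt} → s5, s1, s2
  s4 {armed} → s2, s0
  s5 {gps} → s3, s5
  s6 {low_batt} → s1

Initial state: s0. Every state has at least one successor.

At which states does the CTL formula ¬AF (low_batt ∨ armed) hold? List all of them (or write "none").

States satisfying low_batt ∨ armed: {s1, s3, s4, s6}.
States satisfying AF (low_batt ∨ armed): {s0, s1, s2, s3, s4, s6}.
States satisfying ¬AF (low_batt ∨ armed): {s5}.

{s5}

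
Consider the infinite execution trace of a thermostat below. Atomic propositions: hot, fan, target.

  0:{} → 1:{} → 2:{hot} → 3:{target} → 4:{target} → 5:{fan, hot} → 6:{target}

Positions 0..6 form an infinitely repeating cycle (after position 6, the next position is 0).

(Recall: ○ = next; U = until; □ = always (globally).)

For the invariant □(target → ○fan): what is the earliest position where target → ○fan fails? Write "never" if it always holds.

Check target → ○fan at each position in order: 0 ✓, 1 ✓, 2 ✓.
At position 3 the labels are {target} and the next position 4 has {target}, so target → ○fan is false there. This is the first violation.

3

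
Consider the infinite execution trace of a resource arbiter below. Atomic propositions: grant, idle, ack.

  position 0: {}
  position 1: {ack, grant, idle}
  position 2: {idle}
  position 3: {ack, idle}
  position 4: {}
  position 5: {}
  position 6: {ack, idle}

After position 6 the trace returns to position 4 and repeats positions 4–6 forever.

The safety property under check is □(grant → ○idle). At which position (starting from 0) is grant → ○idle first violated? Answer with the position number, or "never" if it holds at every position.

grant → ○idle holds at every position 0..6, and those are all the positions the trace ever visits, so the invariant □(grant → ○idle) is never violated.

never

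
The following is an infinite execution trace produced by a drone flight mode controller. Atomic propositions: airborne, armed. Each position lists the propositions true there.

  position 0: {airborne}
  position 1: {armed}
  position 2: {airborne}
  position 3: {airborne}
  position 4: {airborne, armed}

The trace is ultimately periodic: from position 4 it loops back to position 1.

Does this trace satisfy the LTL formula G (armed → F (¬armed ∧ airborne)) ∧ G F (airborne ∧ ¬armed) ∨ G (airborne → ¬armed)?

airborne → ¬armed must hold at every position from 0 onward. It fails at position 4, so G (airborne → ¬armed) is false.
Positions where airborne holds: 0, 2, 3, 4.
Check ¬armed at each: 0→ok, 2→ok, 3→ok, 4→fails.
At position 0: G (armed → F (¬armed ∧ airborne)) ∧ G F (airborne ∧ ¬armed) is true; G (airborne → ¬armed) is false; so G (armed → F (¬armed ∧ airborne)) ∧ G F (airborne ∧ ¬armed) ∨ G (airborne → ¬armed) is true.

Holds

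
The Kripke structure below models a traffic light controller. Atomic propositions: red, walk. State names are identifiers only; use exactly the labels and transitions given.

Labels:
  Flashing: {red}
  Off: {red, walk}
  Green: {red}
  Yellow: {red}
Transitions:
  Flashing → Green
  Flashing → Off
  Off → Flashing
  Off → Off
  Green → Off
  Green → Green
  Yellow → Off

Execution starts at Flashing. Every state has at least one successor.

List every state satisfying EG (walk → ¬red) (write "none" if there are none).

States satisfying walk → ¬red: {Flashing, Green, Yellow}.
States satisfying EG (walk → ¬red): {Flashing, Green}.

{Flashing, Green}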